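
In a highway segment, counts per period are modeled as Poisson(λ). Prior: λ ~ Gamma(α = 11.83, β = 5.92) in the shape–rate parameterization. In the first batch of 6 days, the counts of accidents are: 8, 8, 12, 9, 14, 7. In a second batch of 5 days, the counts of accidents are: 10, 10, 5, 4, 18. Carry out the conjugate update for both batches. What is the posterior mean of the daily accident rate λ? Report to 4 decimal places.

6.9048

With a Gamma(shape α, rate β) prior, the Poisson likelihood is conjugate: the posterior is Gamma(α + ΣXᵢ, β + n).
Batch 1: sum of counts S = 58 over n = 6 days.
After batch 1: Gamma(α+S, β+n) = Gamma(11.83+58, 5.92+6) = Gamma(69.83, 11.92).
Batch 2: sum of counts S = 47 over n = 5 days.
After batch 2: Gamma(α+S, β+n) = Gamma(69.83+47, 11.92+5) = Gamma(116.83, 16.92).
Posterior mean = α/β = 116.83/16.92 = 6.9048.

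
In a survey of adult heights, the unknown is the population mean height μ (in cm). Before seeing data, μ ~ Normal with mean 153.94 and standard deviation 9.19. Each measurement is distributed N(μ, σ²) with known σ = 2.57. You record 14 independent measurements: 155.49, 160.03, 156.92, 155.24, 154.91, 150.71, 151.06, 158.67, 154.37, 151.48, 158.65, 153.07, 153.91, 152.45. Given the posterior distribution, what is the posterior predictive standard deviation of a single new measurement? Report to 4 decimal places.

For Normal data with known variance σ², a Normal(μ₀, σ₀²) prior on μ is conjugate. Posterior precision = 1/σ₀² + n/σ²; posterior mean is the precision-weighted average of μ₀ and x̄.
σ₀² = 9.19² = 84.4561, σ² = 2.57² = 6.6049; σ² + n·σ₀² = 6.6049 + 14·84.4561 = 1188.9903.
Posterior precision = 1/σ₀² + n/σ² = 1/84.4561 + 14/6.6049 = (σ² + n·σ₀²)/(σ₀²σ²) = 1188.9903/(84.4561·6.6049); posterior variance σₙ² = σ₀²σ²/(σ² + n·σ₀²) = 84.4561·6.6049/1188.9903 = 0.469158.
Predictive variance for one new observation = σₙ² + σ² = 84.4561·6.6049/1188.9903 + 6.6049 = σ²·(σ₀² + 1188.9903)/1188.9903 = 6.6049·1273.4464/1188.9903 = 7.074058; SD = √(6.6049·1273.4464/1188.9903) = 2.6597.

2.6597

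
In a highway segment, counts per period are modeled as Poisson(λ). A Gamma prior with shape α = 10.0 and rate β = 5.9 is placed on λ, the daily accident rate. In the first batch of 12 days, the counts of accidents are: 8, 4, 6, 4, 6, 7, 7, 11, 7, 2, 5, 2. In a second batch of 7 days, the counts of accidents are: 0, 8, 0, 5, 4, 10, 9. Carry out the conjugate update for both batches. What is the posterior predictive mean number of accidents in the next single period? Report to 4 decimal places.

With a Gamma(shape α, rate β) prior, the Poisson likelihood is conjugate: the posterior is Gamma(α + ΣXᵢ, β + n).
Batch 1: sum of counts S = 69 over n = 12 days.
After batch 1: Gamma(α+S, β+n) = Gamma(10.0+69, 5.9+12) = Gamma(79.0, 17.9).
Batch 2: sum of counts S = 36 over n = 7 days.
After batch 2: Gamma(α+S, β+n) = Gamma(79.0+36, 17.9+7) = Gamma(115.0, 24.9).
The predictive distribution for one future period is NegBinom with mean α/β = 4.6185.

4.6185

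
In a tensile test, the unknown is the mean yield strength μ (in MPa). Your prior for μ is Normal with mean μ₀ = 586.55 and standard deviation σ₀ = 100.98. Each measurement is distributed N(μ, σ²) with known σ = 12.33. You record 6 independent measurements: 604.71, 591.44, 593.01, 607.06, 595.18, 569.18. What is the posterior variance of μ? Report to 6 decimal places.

For Normal data with known variance σ², a Normal(μ₀, σ₀²) prior on μ is conjugate. Posterior precision = 1/σ₀² + n/σ²; posterior mean is the precision-weighted average of μ₀ and x̄.
σ₀² = 100.98² = 10196.9604, σ² = 12.33² = 152.0289; σ² + n·σ₀² = 152.0289 + 6·10196.9604 = 61333.7913.
Posterior precision = 1/σ₀² + n/σ² = 1/10196.9604 + 6/152.0289 = (σ² + n·σ₀²)/(σ₀²σ²) = 61333.7913/(10196.9604·152.0289); posterior variance σₙ² = σ₀²σ²/(σ² + n·σ₀²) = 10196.9604·152.0289/61333.7913 = 25.275344.

25.275344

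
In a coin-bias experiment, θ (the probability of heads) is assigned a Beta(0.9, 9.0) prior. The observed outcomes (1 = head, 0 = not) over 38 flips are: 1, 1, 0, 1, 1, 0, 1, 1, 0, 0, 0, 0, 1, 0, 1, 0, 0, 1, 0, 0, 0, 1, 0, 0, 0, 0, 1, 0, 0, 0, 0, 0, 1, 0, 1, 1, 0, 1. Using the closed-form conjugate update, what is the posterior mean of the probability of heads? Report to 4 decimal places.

The Beta prior is conjugate to a Binomial/Bernoulli likelihood; the update adds successes to α and failures to β.
Posterior: Beta(α+k, β+n−k) = Beta(0.9+15, 9.0+23) = Beta(15.9, 32.0).
Posterior mean = α/(α+β) = 15.9/47.9 = 0.3319.

0.3319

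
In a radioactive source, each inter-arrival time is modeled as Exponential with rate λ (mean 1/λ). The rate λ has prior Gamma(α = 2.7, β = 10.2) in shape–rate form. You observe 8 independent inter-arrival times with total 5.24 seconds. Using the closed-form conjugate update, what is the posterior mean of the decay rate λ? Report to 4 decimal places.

0.6930

With a Gamma(shape α, rate β) prior on the exponential rate λ, the posterior after n observations with total T = Σxᵢ is Gamma(α+n, β+T).
Posterior: Gamma(2.7+8, 10.2+5.24) = Gamma(10.7, 15.44).
Posterior mean of λ = α/β = 10.7/15.44 = 0.6930.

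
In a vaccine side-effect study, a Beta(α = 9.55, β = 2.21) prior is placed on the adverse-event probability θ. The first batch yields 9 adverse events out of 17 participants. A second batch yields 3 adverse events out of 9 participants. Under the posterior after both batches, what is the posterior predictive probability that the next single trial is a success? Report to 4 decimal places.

0.5707

The Beta prior is conjugate to a Binomial/Bernoulli likelihood; the update adds successes to α and failures to β.
After batch 1: Beta(9.55+9, 2.21+8) = Beta(18.55, 10.21).
After batch 2: Beta(18.55+3, 10.21+6) = Beta(21.55, 16.21).
For a single future Bernoulli trial, P(success | data) = α/(α+β) = 0.5707.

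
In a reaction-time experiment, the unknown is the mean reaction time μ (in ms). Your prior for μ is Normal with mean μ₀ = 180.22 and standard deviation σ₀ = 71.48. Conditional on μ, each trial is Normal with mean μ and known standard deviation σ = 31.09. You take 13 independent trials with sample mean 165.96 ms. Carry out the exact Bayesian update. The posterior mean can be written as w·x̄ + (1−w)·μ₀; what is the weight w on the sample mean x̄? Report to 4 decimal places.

0.9857

For Normal data with known variance σ², a Normal(μ₀, σ₀²) prior on μ is conjugate. Posterior precision = 1/σ₀² + n/σ²; posterior mean is the precision-weighted average of μ₀ and x̄.
σ₀² = 71.48² = 5109.3904, σ² = 31.09² = 966.5881. Prior precision 1/σ₀² = 1/5109.3904; data precision n/σ² = 13/966.5881.
w = (n/σ²)/(1/σ₀² + n/σ²) = n·σ₀²/(σ² + n·σ₀²) = 13·5109.3904/(966.5881 + 13·5109.3904) = 66422.0752/67388.6633 = 0.9857.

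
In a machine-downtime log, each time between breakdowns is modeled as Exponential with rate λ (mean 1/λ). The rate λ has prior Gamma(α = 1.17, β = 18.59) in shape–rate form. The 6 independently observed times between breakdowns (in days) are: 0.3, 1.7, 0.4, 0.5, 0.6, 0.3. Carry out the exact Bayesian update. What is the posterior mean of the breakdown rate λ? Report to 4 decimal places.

0.3202

With a Gamma(shape α, rate β) prior on the exponential rate λ, the posterior after n observations with total T = Σxᵢ is Gamma(α+n, β+T).
Sum of observations T = 3.8 days; n = 6.
Posterior: Gamma(1.17+6, 18.59+3.8) = Gamma(7.17, 22.39).
Posterior mean of λ = α/β = 7.17/22.39 = 0.3202.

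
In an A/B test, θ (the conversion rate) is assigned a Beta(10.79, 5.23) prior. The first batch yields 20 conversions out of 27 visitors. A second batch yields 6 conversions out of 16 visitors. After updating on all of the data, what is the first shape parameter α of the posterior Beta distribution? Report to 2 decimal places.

The Beta prior is conjugate to a Binomial/Bernoulli likelihood; the update adds successes to α and failures to β.
After batch 1: Beta(10.79+20, 5.23+7) = Beta(30.79, 12.23).
After batch 2: Beta(30.79+6, 12.23+10) = Beta(36.79, 22.23).
Posterior α = 36.79.

36.79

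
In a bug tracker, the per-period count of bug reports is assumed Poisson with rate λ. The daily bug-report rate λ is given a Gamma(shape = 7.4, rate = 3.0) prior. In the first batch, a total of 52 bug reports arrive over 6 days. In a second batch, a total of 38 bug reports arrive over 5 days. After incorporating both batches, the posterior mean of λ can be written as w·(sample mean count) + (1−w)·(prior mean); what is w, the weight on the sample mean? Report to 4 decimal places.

With a Gamma(shape α, rate β) prior, the Poisson likelihood is conjugate: the posterior is Gamma(α + ΣXᵢ, β + n).
Total number of days: n = 6 + 5 = 11.
Posterior mean = (α₀+S)/(β₀+n) = [n/(β₀+n)]·(S/n) + [β₀/(β₀+n)]·(α₀/β₀), so only n and β₀ enter the weight.
Weight on data w = n/(β₀+n) = 11/(3.0+11) = 11/14.0 = 0.7857.

0.7857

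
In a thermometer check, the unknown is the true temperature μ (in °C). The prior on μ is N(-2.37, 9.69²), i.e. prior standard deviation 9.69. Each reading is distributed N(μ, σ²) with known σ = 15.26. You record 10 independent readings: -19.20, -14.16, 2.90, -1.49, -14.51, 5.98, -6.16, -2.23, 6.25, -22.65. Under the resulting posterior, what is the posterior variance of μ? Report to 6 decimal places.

18.659179

For Normal data with known variance σ², a Normal(μ₀, σ₀²) prior on μ is conjugate. Posterior precision = 1/σ₀² + n/σ²; posterior mean is the precision-weighted average of μ₀ and x̄.
σ₀² = 9.69² = 93.8961, σ² = 15.26² = 232.8676; σ² + n·σ₀² = 232.8676 + 10·93.8961 = 1171.8286.
Posterior precision = 1/σ₀² + n/σ² = 1/93.8961 + 10/232.8676 = (σ² + n·σ₀²)/(σ₀²σ²) = 1171.8286/(93.8961·232.8676); posterior variance σₙ² = σ₀²σ²/(σ² + n·σ₀²) = 93.8961·232.8676/1171.8286 = 18.659179.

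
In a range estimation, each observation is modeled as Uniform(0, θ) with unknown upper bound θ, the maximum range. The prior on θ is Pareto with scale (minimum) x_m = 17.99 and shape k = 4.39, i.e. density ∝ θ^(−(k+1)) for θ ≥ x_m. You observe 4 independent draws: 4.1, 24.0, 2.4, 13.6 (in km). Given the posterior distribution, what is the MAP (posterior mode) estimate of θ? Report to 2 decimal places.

A Pareto(scale x_m, shape k) prior on the upper bound θ of Uniform(0, θ) is conjugate: posterior is Pareto(max(x_m, max xᵢ), k + n).
Sample maximum = 24.0; prior scale x_m = 17.99 → posterior scale = max = 24.00.
Posterior shape = 4.39 + 4 = 8.39.
The Pareto density is decreasing on [x_m, ∞), so the mode is x_m = 24.00.

24.00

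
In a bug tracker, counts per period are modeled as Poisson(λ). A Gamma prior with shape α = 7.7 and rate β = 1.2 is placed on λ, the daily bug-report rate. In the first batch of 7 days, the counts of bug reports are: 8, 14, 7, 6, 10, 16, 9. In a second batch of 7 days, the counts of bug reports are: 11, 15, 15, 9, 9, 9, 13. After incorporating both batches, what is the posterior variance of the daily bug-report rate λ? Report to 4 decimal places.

0.6869

With a Gamma(shape α, rate β) prior, the Poisson likelihood is conjugate: the posterior is Gamma(α + ΣXᵢ, β + n).
Batch 1: sum of counts S = 70 over n = 7 days.
After batch 1: Gamma(α+S, β+n) = Gamma(7.7+70, 1.2+7) = Gamma(77.7, 8.2).
Batch 2: sum of counts S = 81 over n = 7 days.
After batch 2: Gamma(α+S, β+n) = Gamma(77.7+81, 8.2+7) = Gamma(158.7, 15.2).
Var = α/β² = 158.7/15.2² = 0.6869.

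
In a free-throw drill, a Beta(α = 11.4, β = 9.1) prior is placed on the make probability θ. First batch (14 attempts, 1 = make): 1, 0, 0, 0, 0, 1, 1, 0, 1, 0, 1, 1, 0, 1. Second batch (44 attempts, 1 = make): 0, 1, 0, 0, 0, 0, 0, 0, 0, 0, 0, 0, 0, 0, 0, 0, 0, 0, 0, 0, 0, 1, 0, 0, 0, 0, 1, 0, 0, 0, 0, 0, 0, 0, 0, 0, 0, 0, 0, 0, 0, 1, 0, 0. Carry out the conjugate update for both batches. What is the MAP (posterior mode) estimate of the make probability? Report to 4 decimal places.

The Beta prior is conjugate to a Binomial/Bernoulli likelihood; the update adds successes to α and failures to β.
After batch 1: Beta(11.4+7, 9.1+7) = Beta(18.4, 16.1).
After batch 2: Beta(18.4+4, 16.1+40) = Beta(22.4, 56.1).
Mode of Beta(a,b) for a,b>1 is (a−1)/(a+b−2) = 21.4/76.5 = 0.2797.

0.2797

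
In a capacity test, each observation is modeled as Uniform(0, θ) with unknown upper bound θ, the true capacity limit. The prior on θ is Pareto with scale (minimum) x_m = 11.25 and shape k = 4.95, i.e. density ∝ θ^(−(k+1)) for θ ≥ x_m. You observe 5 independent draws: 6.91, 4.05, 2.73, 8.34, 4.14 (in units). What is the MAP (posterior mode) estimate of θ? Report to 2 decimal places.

A Pareto(scale x_m, shape k) prior on the upper bound θ of Uniform(0, θ) is conjugate: posterior is Pareto(max(x_m, max xᵢ), k + n).
Sample maximum = 8.34; prior scale x_m = 11.25 → posterior scale = max = 11.25.
Posterior shape = 4.95 + 5 = 9.95.
The Pareto density is decreasing on [x_m, ∞), so the mode is x_m = 11.25.

11.25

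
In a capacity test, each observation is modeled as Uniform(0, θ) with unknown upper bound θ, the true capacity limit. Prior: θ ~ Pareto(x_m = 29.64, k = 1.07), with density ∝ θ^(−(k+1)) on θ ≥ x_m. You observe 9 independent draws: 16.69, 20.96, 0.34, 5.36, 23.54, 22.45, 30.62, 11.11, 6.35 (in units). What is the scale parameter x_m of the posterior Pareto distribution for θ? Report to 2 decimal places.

A Pareto(scale x_m, shape k) prior on the upper bound θ of Uniform(0, θ) is conjugate: posterior is Pareto(max(x_m, max xᵢ), k + n).
Sample maximum = 30.62; prior scale x_m = 29.64 → posterior scale = max = 30.62.
Posterior shape = 1.07 + 9 = 10.07.
Posterior scale x_m = 30.62.

30.62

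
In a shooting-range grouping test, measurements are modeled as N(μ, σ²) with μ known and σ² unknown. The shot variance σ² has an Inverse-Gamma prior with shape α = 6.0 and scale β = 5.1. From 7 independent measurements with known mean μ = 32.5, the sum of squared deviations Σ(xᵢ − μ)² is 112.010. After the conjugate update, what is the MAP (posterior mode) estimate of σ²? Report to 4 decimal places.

5.8195

With known mean μ and an Inverse-Gamma(α, β) prior on σ², the Normal likelihood is conjugate: posterior is Inv-Gamma(α + n/2, β + Σ(xᵢ−μ)²/2).
Posterior: Inv-Gamma(6.0 + 7/2, 5.1 + 112.010/2) = Inv-Gamma(9.50, 61.1050).
Mode = β/(α+1) = 61.1050/10.50 = 5.8195.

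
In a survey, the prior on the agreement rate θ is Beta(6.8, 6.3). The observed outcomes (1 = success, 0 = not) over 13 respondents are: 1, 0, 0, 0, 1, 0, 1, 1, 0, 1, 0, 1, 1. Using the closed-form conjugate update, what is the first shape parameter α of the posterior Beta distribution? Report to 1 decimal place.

13.8

The Beta prior is conjugate to a Binomial/Bernoulli likelihood; the update adds successes to α and failures to β.
Posterior: Beta(α+k, β+n−k) = Beta(6.8+7, 6.3+6) = Beta(13.8, 12.3).
Posterior α = 13.8.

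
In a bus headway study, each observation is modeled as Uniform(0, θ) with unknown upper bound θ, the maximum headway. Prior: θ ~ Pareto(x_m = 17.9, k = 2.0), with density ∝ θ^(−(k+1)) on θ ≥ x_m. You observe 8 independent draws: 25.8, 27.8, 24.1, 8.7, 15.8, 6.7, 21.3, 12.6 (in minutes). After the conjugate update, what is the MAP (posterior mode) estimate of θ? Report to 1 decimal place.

A Pareto(scale x_m, shape k) prior on the upper bound θ of Uniform(0, θ) is conjugate: posterior is Pareto(max(x_m, max xᵢ), k + n).
Sample maximum = 27.8; prior scale x_m = 17.9 → posterior scale = max = 27.8.
Posterior shape = 2.0 + 8 = 10.0.
The Pareto density is decreasing on [x_m, ∞), so the mode is x_m = 27.8.

27.8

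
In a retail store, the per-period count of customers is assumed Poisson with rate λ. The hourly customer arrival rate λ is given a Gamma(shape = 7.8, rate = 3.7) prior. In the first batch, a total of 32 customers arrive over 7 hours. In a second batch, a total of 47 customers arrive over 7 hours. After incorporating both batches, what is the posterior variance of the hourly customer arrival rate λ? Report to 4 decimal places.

0.2771

With a Gamma(shape α, rate β) prior, the Poisson likelihood is conjugate: the posterior is Gamma(α + ΣXᵢ, β + n).
After batch 1: Gamma(α+S, β+n) = Gamma(7.8+32, 3.7+7) = Gamma(39.8, 10.7).
After batch 2: Gamma(α+S, β+n) = Gamma(39.8+47, 10.7+7) = Gamma(86.8, 17.7).
Var = α/β² = 86.8/17.7² = 0.2771.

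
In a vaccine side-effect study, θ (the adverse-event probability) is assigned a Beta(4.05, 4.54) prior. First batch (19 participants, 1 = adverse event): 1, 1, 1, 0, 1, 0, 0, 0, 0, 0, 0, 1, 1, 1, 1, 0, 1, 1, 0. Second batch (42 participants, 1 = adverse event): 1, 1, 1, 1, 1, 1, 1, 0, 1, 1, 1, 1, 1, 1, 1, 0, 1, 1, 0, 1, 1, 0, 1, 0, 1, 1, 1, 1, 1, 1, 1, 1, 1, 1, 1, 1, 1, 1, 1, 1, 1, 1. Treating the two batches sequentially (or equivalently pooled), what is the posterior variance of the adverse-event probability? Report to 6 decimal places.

The Beta prior is conjugate to a Binomial/Bernoulli likelihood; the update adds successes to α and failures to β.
After batch 1: Beta(4.05+10, 4.54+9) = Beta(14.05, 13.54).
After batch 2: Beta(14.05+37, 13.54+5) = Beta(51.05, 18.54).
Var = αβ/((α+β)²(α+β+1)) = 51.05·18.54/(69.59²·70.59) = 0.002769.

0.002769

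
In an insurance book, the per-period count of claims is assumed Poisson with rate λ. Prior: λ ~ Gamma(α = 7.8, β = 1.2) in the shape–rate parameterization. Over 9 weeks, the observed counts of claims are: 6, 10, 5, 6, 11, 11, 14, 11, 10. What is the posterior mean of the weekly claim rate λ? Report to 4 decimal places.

9.0000

With a Gamma(shape α, rate β) prior, the Poisson likelihood is conjugate: the posterior is Gamma(α + ΣXᵢ, β + n).
Sum of counts S = 84 over n = 9 weeks.
Posterior: Gamma(α+S, β+n) = Gamma(7.8+84, 1.2+9) = Gamma(91.8, 10.2).
Posterior mean = α/β = 91.8/10.2 = 9.0000.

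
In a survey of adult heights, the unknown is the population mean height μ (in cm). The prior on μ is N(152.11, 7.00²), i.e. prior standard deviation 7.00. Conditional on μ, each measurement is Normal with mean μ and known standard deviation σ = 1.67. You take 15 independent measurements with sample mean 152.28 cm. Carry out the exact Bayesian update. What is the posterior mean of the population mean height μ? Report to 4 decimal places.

For Normal data with known variance σ², a Normal(μ₀, σ₀²) prior on μ is conjugate. Posterior precision = 1/σ₀² + n/σ²; posterior mean is the precision-weighted average of μ₀ and x̄.
n·x̄ = 15·152.28 = 2284.2.
σ₀² = 7.00² = 49, σ² = 1.67² = 2.7889; σ² + n·σ₀² = 2.7889 + 15·49 = 737.7889.
Posterior mean = (μ₀/σ₀² + n·x̄/σ²)/(1/σ₀² + n/σ²) = (σ²·μ₀ + σ₀²·n·x̄)/(σ² + n·σ₀²) = (2.7889·152.11 + 49·2284.2)/737.7889 = 112350.019579/737.7889 = 152.2794.

152.2794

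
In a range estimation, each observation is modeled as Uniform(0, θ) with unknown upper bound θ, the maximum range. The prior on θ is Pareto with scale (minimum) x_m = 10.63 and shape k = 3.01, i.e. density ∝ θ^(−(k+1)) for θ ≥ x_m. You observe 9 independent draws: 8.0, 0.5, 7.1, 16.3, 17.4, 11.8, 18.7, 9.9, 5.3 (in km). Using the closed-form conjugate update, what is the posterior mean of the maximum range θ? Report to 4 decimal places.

20.3985

A Pareto(scale x_m, shape k) prior on the upper bound θ of Uniform(0, θ) is conjugate: posterior is Pareto(max(x_m, max xᵢ), k + n).
Sample maximum = 18.7; prior scale x_m = 10.63 → posterior scale = max = 18.70.
Posterior shape = 3.01 + 9 = 12.01.
E[θ|data] = k·x_m/(k−1) = 12.01·18.70/11.01 = 20.3985.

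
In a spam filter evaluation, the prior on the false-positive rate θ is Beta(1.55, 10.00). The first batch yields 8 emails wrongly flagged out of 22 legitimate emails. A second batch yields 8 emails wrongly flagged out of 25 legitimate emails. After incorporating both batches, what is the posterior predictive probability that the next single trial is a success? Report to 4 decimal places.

The Beta prior is conjugate to a Binomial/Bernoulli likelihood; the update adds successes to α and failures to β.
After batch 1: Beta(1.55+8, 10.00+14) = Beta(9.55, 24.00).
After batch 2: Beta(9.55+8, 24.00+17) = Beta(17.55, 41.00).
For a single future Bernoulli trial, P(success | data) = α/(α+β) = 0.2997.

0.2997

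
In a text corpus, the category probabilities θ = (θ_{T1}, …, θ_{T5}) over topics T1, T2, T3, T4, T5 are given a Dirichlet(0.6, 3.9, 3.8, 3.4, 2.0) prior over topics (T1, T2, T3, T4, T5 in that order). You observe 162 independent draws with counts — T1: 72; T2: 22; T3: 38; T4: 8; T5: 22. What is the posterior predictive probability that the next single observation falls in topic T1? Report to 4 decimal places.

The Dirichlet prior is conjugate to the Multinomial likelihood: each posterior αⱼ = prior αⱼ + observed count nⱼ.
Posterior concentration: (72.6, 25.9, 41.8, 11.4, 24.0), total = 175.7.
P(next = T1 | data) = α_{T1}/Σα = 0.4132.

0.4132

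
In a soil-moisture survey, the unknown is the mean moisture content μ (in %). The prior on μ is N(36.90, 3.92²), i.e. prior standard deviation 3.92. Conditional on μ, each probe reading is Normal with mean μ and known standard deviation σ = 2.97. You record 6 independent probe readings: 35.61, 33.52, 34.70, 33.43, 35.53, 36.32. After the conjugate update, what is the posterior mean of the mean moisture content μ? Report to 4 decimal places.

For Normal data with known variance σ², a Normal(μ₀, σ₀²) prior on μ is conjugate. Posterior precision = 1/σ₀² + n/σ²; posterior mean is the precision-weighted average of μ₀ and x̄.
Σxᵢ = 35.61 + 33.52 + 34.70 + 33.43 + 35.53 + 36.32 = 209.11, so n·x̄ = 209.11.
σ₀² = 3.92² = 15.3664, σ² = 2.97² = 8.8209; σ² + n·σ₀² = 8.8209 + 6·15.3664 = 101.0193.
Posterior mean = (μ₀/σ₀² + n·x̄/σ²)/(1/σ₀² + n/σ²) = (σ²·μ₀ + σ₀²·n·x̄)/(σ² + n·σ₀²) = (8.8209·36.90 + 15.3664·209.11)/101.0193 = 3538.759114/101.0193 = 35.0305.

35.0305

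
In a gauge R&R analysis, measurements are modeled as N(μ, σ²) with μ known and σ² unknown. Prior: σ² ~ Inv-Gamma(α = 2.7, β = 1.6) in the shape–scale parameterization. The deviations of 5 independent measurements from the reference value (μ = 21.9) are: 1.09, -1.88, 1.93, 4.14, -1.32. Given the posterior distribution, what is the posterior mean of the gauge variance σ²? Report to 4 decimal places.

With known mean μ and an Inverse-Gamma(α, β) prior on σ², the Normal likelihood is conjugate: posterior is Inv-Gamma(α + n/2, β + Σ(xᵢ−μ)²/2).
Σ(xᵢ−μ)² = (1.09)² + (-1.88)² + (1.93)² + (4.14)² + (-1.32)² = 27.3294.
Posterior: Inv-Gamma(2.7 + 5/2, 1.6 + 27.3294/2) = Inv-Gamma(5.20, 15.26470).
E[σ²|data] = β/(α−1) = 15.26470/4.20 = 3.6345.

3.6345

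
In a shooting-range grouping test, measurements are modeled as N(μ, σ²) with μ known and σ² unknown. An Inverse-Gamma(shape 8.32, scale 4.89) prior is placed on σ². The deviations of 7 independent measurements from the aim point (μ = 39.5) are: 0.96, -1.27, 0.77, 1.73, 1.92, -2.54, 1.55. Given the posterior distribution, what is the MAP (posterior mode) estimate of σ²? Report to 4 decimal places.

1.1092

With known mean μ and an Inverse-Gamma(α, β) prior on σ², the Normal likelihood is conjugate: posterior is Inv-Gamma(α + n/2, β + Σ(xᵢ−μ)²/2).
Σ(xᵢ−μ)² = (0.96)² + (-1.27)² + (0.77)² + (1.73)² + (1.92)² + (-2.54)² + (1.55)² = 18.6608.
Posterior: Inv-Gamma(8.32 + 7/2, 4.89 + 18.6608/2) = Inv-Gamma(11.82, 14.22040).
Mode = β/(α+1) = 14.22040/12.82 = 1.1092.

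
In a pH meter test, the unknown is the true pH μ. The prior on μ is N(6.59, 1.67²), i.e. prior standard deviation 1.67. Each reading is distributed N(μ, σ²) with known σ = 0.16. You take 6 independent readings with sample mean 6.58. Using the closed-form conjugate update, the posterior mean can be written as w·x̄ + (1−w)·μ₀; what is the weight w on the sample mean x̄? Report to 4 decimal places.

For Normal data with known variance σ², a Normal(μ₀, σ₀²) prior on μ is conjugate. Posterior precision = 1/σ₀² + n/σ²; posterior mean is the precision-weighted average of μ₀ and x̄.
σ₀² = 1.67² = 2.7889, σ² = 0.16² = 0.0256. Prior precision 1/σ₀² = 1/2.7889; data precision n/σ² = 6/0.0256.
w = (n/σ²)/(1/σ₀² + n/σ²) = n·σ₀²/(σ² + n·σ₀²) = 6·2.7889/(0.0256 + 6·2.7889) = 16.7334/16.759 = 0.9985.

0.9985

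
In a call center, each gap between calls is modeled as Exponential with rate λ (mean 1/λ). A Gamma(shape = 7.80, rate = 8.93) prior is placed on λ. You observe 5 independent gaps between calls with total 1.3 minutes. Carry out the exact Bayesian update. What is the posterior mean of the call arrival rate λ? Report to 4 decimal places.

1.2512

With a Gamma(shape α, rate β) prior on the exponential rate λ, the posterior after n observations with total T = Σxᵢ is Gamma(α+n, β+T).
Posterior: Gamma(7.80+5, 8.93+1.3) = Gamma(12.80, 10.23).
Posterior mean of λ = α/β = 12.80/10.23 = 1.2512.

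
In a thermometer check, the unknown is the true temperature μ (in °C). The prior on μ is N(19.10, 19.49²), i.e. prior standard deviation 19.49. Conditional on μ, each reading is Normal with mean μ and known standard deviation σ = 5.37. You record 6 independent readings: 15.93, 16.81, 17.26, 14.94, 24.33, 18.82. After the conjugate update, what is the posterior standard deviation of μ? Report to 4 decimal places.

2.1786

For Normal data with known variance σ², a Normal(μ₀, σ₀²) prior on μ is conjugate. Posterior precision = 1/σ₀² + n/σ²; posterior mean is the precision-weighted average of μ₀ and x̄.
σ₀² = 19.49² = 379.8601, σ² = 5.37² = 28.8369; σ² + n·σ₀² = 28.8369 + 6·379.8601 = 2307.9975.
Posterior precision = 1/σ₀² + n/σ² = 1/379.8601 + 6/28.8369 = (σ² + n·σ₀²)/(σ₀²σ²) = 2307.9975/(379.8601·28.8369); posterior variance σₙ² = σ₀²σ²/(σ² + n·σ₀²) = 379.8601·28.8369/2307.9975 = 4.746100.
Posterior SD = √σₙ² = √(379.8601·28.8369/2307.9975) = 2.1786.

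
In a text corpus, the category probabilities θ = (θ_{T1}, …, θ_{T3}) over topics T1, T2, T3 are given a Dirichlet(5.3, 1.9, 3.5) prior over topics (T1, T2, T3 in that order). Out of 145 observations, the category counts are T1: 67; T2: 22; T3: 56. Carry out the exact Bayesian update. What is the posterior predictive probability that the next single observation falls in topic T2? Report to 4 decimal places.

The Dirichlet prior is conjugate to the Multinomial likelihood: each posterior αⱼ = prior αⱼ + observed count nⱼ.
Posterior concentration: (72.3, 23.9, 59.5), total = 155.7.
P(next = T2 | data) = α_{T2}/Σα = 0.1535.

0.1535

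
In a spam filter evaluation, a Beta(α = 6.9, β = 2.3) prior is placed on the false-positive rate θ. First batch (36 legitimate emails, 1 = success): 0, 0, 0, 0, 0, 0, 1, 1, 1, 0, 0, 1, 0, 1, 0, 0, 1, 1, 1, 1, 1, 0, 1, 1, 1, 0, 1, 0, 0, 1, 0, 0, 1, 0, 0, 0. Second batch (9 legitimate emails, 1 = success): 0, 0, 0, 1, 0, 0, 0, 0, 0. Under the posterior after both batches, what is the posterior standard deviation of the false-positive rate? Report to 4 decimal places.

0.0668

The Beta prior is conjugate to a Binomial/Bernoulli likelihood; the update adds successes to α and failures to β.
After batch 1: Beta(6.9+16, 2.3+20) = Beta(22.9, 22.3).
After batch 2: Beta(22.9+1, 22.3+8) = Beta(23.9, 30.3).
Var = αβ/((α+β)²(α+β+1)) = 23.9·30.3/(54.2²·55.2) = 0.00446584; SD = √0.00446584 = 0.0668.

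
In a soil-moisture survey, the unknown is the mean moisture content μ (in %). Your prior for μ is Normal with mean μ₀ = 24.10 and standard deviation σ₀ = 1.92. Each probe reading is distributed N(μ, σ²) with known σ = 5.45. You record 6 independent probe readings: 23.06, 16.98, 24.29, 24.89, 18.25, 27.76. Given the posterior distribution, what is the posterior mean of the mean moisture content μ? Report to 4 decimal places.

23.4334

For Normal data with known variance σ², a Normal(μ₀, σ₀²) prior on μ is conjugate. Posterior precision = 1/σ₀² + n/σ²; posterior mean is the precision-weighted average of μ₀ and x̄.
Σxᵢ = 23.06 + 16.98 + 24.29 + 24.89 + 18.25 + 27.76 = 135.23, so n·x̄ = 135.23.
σ₀² = 1.92² = 3.6864, σ² = 5.45² = 29.7025; σ² + n·σ₀² = 29.7025 + 6·3.6864 = 51.8209.
Posterior mean = (μ₀/σ₀² + n·x̄/σ²)/(1/σ₀² + n/σ²) = (σ²·μ₀ + σ₀²·n·x̄)/(σ² + n·σ₀²) = (29.7025·24.10 + 3.6864·135.23)/51.8209 = 1214.342122/51.8209 = 23.4334.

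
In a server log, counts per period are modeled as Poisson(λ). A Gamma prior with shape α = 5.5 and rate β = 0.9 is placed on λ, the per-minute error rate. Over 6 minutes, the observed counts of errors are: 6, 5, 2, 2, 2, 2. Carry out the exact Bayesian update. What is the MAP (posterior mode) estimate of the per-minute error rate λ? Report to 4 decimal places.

With a Gamma(shape α, rate β) prior, the Poisson likelihood is conjugate: the posterior is Gamma(α + ΣXᵢ, β + n).
Sum of counts S = 19 over n = 6 minutes.
Posterior: Gamma(α+S, β+n) = Gamma(5.5+19, 0.9+6) = Gamma(24.5, 6.9).
Mode of Gamma(α,β) for α≥1 is (α−1)/β = 23.5/6.9 = 3.4058.

3.4058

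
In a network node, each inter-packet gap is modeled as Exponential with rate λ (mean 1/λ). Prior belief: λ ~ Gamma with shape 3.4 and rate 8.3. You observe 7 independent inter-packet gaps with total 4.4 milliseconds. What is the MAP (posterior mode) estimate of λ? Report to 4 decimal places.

0.7402

With a Gamma(shape α, rate β) prior on the exponential rate λ, the posterior after n observations with total T = Σxᵢ is Gamma(α+n, β+T).
Posterior: Gamma(3.4+7, 8.3+4.4) = Gamma(10.4, 12.7).
Mode = (α−1)/β = 0.7402.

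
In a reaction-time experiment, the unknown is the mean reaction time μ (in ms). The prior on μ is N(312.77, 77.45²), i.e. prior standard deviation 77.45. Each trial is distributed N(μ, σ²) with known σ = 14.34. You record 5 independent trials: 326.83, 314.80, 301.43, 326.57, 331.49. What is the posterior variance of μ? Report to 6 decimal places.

For Normal data with known variance σ², a Normal(μ₀, σ₀²) prior on μ is conjugate. Posterior precision = 1/σ₀² + n/σ²; posterior mean is the precision-weighted average of μ₀ and x̄.
σ₀² = 77.45² = 5998.5025, σ² = 14.34² = 205.6356; σ² + n·σ₀² = 205.6356 + 5·5998.5025 = 30198.1481.
Posterior precision = 1/σ₀² + n/σ² = 1/5998.5025 + 5/205.6356 = (σ² + n·σ₀²)/(σ₀²σ²) = 30198.1481/(5998.5025·205.6356); posterior variance σₙ² = σ₀²σ²/(σ² + n·σ₀²) = 5998.5025·205.6356/30198.1481 = 40.847063.

40.847063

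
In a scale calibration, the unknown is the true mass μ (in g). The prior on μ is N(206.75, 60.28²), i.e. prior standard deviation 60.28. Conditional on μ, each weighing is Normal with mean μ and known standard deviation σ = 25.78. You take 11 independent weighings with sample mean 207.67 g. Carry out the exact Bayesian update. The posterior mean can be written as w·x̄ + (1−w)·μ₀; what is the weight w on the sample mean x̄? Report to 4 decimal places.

For Normal data with known variance σ², a Normal(μ₀, σ₀²) prior on μ is conjugate. Posterior precision = 1/σ₀² + n/σ²; posterior mean is the precision-weighted average of μ₀ and x̄.
σ₀² = 60.28² = 3633.6784, σ² = 25.78² = 664.6084. Prior precision 1/σ₀² = 1/3633.6784; data precision n/σ² = 11/664.6084.
w = (n/σ²)/(1/σ₀² + n/σ²) = n·σ₀²/(σ² + n·σ₀²) = 11·3633.6784/(664.6084 + 11·3633.6784) = 39970.4624/40635.0708 = 0.9836.

0.9836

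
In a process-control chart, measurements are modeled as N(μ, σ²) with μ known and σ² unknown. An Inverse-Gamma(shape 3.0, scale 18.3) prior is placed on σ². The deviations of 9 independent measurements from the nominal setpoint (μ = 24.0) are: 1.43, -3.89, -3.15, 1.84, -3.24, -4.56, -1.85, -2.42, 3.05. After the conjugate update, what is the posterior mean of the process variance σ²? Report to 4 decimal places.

With known mean μ and an Inverse-Gamma(α, β) prior on σ², the Normal likelihood is conjugate: posterior is Inv-Gamma(α + n/2, β + Σ(xᵢ−μ)²/2).
Σ(xᵢ−μ)² = (1.43)² + (-3.89)² + (-3.15)² + (1.84)² + (-3.24)² + (-4.56)² + (-1.85)² + (-2.42)² + (3.05)² = 80.3577.
Posterior: Inv-Gamma(3.0 + 9/2, 18.3 + 80.3577/2) = Inv-Gamma(7.50, 58.47885).
E[σ²|data] = β/(α−1) = 58.47885/6.50 = 8.9967.

8.9967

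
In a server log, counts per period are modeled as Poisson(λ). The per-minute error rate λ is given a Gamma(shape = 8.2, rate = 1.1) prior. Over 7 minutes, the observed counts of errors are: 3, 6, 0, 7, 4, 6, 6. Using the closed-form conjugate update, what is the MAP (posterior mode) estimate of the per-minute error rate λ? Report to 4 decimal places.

With a Gamma(shape α, rate β) prior, the Poisson likelihood is conjugate: the posterior is Gamma(α + ΣXᵢ, β + n).
Sum of counts S = 32 over n = 7 minutes.
Posterior: Gamma(α+S, β+n) = Gamma(8.2+32, 1.1+7) = Gamma(40.2, 8.1).
Mode of Gamma(α,β) for α≥1 is (α−1)/β = 39.2/8.1 = 4.8395.

4.8395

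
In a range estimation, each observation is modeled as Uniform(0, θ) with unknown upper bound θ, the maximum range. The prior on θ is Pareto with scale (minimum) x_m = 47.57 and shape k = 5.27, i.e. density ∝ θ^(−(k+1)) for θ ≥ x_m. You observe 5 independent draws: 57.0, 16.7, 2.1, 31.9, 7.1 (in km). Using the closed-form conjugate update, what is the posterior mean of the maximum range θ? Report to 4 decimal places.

A Pareto(scale x_m, shape k) prior on the upper bound θ of Uniform(0, θ) is conjugate: posterior is Pareto(max(x_m, max xᵢ), k + n).
Sample maximum = 57.0; prior scale x_m = 47.57 → posterior scale = max = 57.00.
Posterior shape = 5.27 + 5 = 10.27.
E[θ|data] = k·x_m/(k−1) = 10.27·57.00/9.27 = 63.1489.

63.1489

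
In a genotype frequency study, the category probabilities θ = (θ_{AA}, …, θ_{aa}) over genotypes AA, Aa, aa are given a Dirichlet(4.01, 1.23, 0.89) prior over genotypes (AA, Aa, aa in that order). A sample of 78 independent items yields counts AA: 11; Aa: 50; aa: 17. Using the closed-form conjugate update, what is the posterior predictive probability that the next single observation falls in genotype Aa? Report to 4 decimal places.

The Dirichlet prior is conjugate to the Multinomial likelihood: each posterior αⱼ = prior αⱼ + observed count nⱼ.
Posterior concentration: (15.01, 51.23, 17.89), total = 84.13.
P(next = Aa | data) = α_{Aa}/Σα = 0.6089.

0.6089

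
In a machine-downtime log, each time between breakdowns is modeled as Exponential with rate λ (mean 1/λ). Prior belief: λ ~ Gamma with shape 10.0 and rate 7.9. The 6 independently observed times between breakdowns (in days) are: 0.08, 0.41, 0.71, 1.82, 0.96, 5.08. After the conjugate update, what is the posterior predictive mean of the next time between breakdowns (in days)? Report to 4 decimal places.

1.1307

With a Gamma(shape α, rate β) prior on the exponential rate λ, the posterior after n observations with total T = Σxᵢ is Gamma(α+n, β+T).
Sum of observations T = 9.06 days; n = 6.
Posterior: Gamma(10.0+6, 7.9+9.06) = Gamma(16.0, 16.96).
The predictive distribution for the next observation is Lomax; its mean is β/(α−1) = 16.96/15.0 = 1.1307.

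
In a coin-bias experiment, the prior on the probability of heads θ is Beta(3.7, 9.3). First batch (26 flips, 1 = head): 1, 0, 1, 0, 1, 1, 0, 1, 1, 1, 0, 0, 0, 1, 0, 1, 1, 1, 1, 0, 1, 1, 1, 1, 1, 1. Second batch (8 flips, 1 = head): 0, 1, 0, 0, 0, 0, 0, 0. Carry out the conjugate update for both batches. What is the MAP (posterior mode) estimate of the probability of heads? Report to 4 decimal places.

0.4822

The Beta prior is conjugate to a Binomial/Bernoulli likelihood; the update adds successes to α and failures to β.
After batch 1: Beta(3.7+18, 9.3+8) = Beta(21.7, 17.3).
After batch 2: Beta(21.7+1, 17.3+7) = Beta(22.7, 24.3).
Mode of Beta(a,b) for a,b>1 is (a−1)/(a+b−2) = 21.7/45.0 = 0.4822.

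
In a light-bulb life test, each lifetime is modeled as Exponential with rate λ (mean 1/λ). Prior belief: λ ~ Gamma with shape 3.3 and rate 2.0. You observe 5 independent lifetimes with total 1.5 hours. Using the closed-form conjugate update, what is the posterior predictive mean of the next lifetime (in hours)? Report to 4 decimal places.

0.4795

With a Gamma(shape α, rate β) prior on the exponential rate λ, the posterior after n observations with total T = Σxᵢ is Gamma(α+n, β+T).
Posterior: Gamma(3.3+5, 2.0+1.5) = Gamma(8.3, 3.5).
The predictive distribution for the next observation is Lomax; its mean is β/(α−1) = 3.5/7.3 = 0.4795.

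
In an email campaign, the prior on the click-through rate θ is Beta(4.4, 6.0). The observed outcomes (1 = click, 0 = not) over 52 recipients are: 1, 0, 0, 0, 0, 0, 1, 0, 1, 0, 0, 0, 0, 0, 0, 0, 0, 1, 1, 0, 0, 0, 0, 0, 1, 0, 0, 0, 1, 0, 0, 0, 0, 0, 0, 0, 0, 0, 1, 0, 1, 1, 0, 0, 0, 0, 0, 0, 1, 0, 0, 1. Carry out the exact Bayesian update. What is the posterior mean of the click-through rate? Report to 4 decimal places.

The Beta prior is conjugate to a Binomial/Bernoulli likelihood; the update adds successes to α and failures to β.
Posterior: Beta(α+k, β+n−k) = Beta(4.4+12, 6.0+40) = Beta(16.4, 46.0).
Posterior mean = α/(α+β) = 16.4/62.4 = 0.2628.

0.2628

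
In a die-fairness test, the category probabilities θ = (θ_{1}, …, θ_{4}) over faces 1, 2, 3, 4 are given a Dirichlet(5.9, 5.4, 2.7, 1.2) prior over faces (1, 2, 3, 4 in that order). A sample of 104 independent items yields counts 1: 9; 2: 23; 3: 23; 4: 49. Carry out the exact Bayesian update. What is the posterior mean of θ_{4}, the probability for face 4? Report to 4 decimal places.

The Dirichlet prior is conjugate to the Multinomial likelihood: each posterior αⱼ = prior αⱼ + observed count nⱼ.
Posterior concentration: (14.9, 28.4, 25.7, 50.2), total = 119.2.
E[θ_{4}|data] = α_{4}/Σα = 50.2/119.2 = 0.4211.

0.4211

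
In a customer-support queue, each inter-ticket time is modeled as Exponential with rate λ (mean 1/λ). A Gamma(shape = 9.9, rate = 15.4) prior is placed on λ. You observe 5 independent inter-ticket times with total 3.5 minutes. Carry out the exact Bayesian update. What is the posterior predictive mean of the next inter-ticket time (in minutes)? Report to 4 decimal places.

With a Gamma(shape α, rate β) prior on the exponential rate λ, the posterior after n observations with total T = Σxᵢ is Gamma(α+n, β+T).
Posterior: Gamma(9.9+5, 15.4+3.5) = Gamma(14.9, 18.9).
The predictive distribution for the next observation is Lomax; its mean is β/(α−1) = 18.9/13.9 = 1.3597.

1.3597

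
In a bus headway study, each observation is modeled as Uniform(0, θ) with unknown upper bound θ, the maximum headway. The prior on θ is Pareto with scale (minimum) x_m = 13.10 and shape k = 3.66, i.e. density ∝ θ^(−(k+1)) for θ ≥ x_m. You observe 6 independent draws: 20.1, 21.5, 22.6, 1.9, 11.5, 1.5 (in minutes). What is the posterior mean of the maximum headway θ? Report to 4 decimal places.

A Pareto(scale x_m, shape k) prior on the upper bound θ of Uniform(0, θ) is conjugate: posterior is Pareto(max(x_m, max xᵢ), k + n).
Sample maximum = 22.6; prior scale x_m = 13.10 → posterior scale = max = 22.60.
Posterior shape = 3.66 + 6 = 9.66.
E[θ|data] = k·x_m/(k−1) = 9.66·22.60/8.66 = 25.2097.

25.2097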